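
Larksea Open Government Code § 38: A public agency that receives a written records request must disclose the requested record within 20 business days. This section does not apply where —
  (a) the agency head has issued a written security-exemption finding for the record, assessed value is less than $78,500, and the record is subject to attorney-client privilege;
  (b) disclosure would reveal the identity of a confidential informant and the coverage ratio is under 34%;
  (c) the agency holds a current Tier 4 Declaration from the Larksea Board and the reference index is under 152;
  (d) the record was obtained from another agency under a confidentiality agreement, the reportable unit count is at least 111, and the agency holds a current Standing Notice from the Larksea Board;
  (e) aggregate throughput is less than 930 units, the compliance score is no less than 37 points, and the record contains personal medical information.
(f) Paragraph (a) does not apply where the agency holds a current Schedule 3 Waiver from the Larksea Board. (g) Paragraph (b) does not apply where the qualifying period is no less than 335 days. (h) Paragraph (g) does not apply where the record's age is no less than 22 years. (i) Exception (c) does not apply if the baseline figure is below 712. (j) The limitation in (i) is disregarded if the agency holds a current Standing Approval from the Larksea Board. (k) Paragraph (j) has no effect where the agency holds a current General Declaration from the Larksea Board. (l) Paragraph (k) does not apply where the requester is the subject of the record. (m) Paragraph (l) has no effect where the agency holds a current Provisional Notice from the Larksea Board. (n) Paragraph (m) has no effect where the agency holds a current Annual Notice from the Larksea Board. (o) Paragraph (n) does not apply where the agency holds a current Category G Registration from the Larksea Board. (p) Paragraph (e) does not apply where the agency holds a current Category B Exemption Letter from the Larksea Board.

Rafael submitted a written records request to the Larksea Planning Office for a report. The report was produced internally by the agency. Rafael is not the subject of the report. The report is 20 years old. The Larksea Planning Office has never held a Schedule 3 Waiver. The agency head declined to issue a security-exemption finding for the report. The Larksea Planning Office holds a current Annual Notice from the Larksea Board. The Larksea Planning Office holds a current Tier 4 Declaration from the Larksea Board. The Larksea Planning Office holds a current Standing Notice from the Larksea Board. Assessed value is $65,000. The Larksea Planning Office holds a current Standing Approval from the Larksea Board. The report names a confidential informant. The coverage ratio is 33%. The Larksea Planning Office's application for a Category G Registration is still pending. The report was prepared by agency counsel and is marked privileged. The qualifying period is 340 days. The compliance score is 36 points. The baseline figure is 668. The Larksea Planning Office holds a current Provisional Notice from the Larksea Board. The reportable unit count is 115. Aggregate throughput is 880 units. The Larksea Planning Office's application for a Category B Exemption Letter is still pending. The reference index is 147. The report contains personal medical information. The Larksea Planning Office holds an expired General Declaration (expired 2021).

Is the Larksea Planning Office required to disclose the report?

Exception (a) fails — the agency head declined to issue a security-exemption finding.
Exception (b)'s conditions are all satisfied: the report names a confidential informant; the coverage ratio is 33%, under the 34% limit. Turning to paragraphs (g)–(h): (g) is engaged — the qualifying period is 340 days, meeting the 335 days threshold. (h), which would lift (g), is not triggered — the record's age is 20 years, short of 22 years. So (b) is unavailable.
All of (c)'s requirements are met (a current Tier 4 Declaration is held; the reference index is 147, under the 152 limit). Applying paragraphs (i)–(o): (i) is triggered (the baseline figure is 668, below the 712 limit), but is itself disapplied by (j): (j) is triggered — a current Standing Approval is held. (k), which would lift (j), is not triggered — the General Declaration is not current. Exception (c) stands.
Exception (d) fails — the report was produced internally.
Exception (e) requires that the compliance score is no less than 37 points; but the compliance score is 36 points, short of 37 points, so (e) is unavailable.

No — exception (c) applies; the Larksea Planning Office is not required to disclose the report.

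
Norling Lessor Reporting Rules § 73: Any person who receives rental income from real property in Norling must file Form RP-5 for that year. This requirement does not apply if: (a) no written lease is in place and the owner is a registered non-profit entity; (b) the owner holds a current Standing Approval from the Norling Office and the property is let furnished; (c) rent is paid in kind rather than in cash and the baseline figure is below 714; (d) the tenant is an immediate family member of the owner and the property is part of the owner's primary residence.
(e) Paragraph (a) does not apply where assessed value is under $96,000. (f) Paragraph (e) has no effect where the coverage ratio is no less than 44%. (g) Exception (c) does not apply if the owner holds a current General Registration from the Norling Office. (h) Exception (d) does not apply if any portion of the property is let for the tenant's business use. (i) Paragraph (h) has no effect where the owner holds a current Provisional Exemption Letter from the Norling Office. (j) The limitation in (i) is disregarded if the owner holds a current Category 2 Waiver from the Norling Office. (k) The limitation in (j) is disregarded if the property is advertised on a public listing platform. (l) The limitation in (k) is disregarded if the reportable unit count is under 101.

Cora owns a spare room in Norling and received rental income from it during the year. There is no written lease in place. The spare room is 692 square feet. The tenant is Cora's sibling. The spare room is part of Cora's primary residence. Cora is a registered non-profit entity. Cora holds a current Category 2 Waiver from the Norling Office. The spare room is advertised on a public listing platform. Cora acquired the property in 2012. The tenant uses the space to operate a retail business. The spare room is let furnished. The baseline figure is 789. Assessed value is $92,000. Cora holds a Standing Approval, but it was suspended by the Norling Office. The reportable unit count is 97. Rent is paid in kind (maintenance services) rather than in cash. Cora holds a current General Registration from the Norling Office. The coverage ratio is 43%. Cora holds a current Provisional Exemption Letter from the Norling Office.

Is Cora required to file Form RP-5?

Yes — Cora must file Form RP-5.

Exception (a): there is no written lease; Cora is a registered non-profit — every condition holds. Turning to paragraphs (e)–(f): (e) is engaged — assessed value is $92,000, under the $96,000 limit. (f) is not triggered (the coverage ratio is 43%, short of 44%), so (e) stands. Exception (a) does not apply.
Exception (b) requires that the owner holds a current Standing Approval from the Norling Office; but there is no Standing Approval in force, so (b) is unavailable.
Exception (c) requires that the baseline figure is below 714; but the baseline figure is 789, not below 714, so (c) is unavailable.
Exception (d): the tenant is an immediate family member; the spare room is part of the primary residence — every condition holds. Turning to paragraphs (h)–(l): (h) operates — the space is let for business use. (i) is engaged (a current Provisional Exemption Letter is held), but is set aside by (j): (j) operates against (i): a current Category 2 Waiver is held. (k) would limit (j) — the property is publicly advertised — but (l) sets (k) aside: (l) is triggered — the reportable unit count is 97, under the 101 limit. So (d) is unavailable.
No exception applies. The general rule governs.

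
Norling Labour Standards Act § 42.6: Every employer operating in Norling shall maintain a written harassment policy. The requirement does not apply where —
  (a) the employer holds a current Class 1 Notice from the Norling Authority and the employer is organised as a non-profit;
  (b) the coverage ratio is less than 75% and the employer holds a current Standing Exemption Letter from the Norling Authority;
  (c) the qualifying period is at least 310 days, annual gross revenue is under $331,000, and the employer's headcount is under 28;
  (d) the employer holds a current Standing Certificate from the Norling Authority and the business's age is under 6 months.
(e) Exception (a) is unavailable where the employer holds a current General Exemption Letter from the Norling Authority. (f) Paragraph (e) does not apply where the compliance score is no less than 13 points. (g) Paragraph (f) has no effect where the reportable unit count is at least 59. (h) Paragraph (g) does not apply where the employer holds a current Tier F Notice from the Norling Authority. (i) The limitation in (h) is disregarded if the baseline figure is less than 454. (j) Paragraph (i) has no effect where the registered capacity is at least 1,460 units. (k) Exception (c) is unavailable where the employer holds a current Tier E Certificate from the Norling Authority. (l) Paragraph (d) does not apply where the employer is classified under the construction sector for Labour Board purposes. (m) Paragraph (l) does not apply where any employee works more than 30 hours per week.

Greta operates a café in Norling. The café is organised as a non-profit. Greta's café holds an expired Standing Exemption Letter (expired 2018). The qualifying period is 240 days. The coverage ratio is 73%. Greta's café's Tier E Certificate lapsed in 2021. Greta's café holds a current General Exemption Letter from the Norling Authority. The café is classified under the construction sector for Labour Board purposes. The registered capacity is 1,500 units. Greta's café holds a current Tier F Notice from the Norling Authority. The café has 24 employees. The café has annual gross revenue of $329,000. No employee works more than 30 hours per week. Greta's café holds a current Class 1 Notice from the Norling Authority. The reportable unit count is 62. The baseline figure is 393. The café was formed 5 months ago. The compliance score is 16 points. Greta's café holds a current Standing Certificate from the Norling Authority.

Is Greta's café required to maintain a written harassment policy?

No — exception (a) applies; Greta's café is not required to maintain a written harassment policy.

All of (a)'s requirements are met (a current Class 1 Notice is held; the employer is a non-profit). As to paragraphs (e)–(j): (e) applies (a current General Exemption Letter is held), but is set aside by (f): (f) is triggered — the compliance score is 16 points, meeting the 13 points threshold. (g) is engaged (the reportable unit count is 62, meeting the 59 threshold), but is itself disapplied by (h): (h) operates against (g): a current Tier F Notice is held. (i) would limit (h) — the baseline figure is 393, less than the 454 limit — but (j) sets (i) aside: (j) is triggered — the registered capacity is 1,500 units, meeting the 1,460 units threshold. So (a) applies.
Exception (b) fails — the Standing Exemption Letter is not current.
Exception (c) requires that the qualifying period is at least 310 days; but the qualifying period is 240 days, short of 310 days, so (c) is unavailable.
Exception (d)'s conditions are all satisfied: a current Standing Certificate is held; the business's age is 5 months, under the 6 months limit. Turning to paragraphs (l)–(m): (l) operates — the café is classified under the construction sector. (m), which would lift (l), does not operate here — no employee exceeds 30 hours/week. So (d) is unavailable.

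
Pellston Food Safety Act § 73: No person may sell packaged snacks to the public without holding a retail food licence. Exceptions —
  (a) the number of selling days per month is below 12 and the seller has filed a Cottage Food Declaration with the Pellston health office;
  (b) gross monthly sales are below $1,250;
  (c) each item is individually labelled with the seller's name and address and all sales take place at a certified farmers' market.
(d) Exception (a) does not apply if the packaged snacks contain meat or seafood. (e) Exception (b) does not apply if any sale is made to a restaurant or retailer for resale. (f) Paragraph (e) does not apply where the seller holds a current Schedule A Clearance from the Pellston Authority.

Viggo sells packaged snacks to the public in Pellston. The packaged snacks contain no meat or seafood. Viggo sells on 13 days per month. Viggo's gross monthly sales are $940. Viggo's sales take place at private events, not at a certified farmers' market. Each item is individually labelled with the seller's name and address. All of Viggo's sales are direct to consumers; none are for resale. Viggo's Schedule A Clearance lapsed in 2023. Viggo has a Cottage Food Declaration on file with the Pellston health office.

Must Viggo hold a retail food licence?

No — exception (b) applies; Viggo is not required to hold a retail food licence.

Exception (a) does not apply: the number of selling days per month is 13, not below 12.
All of (b)'s requirements are met (gross monthly sales are $940, below the $1,250 limit). As to paragraphs (e)–(f): (e), which would limit (b), does not operate here: no sales are for resale. (b) remains available.
Exception (c) fails — sales are at private events, not a certified farmers' market.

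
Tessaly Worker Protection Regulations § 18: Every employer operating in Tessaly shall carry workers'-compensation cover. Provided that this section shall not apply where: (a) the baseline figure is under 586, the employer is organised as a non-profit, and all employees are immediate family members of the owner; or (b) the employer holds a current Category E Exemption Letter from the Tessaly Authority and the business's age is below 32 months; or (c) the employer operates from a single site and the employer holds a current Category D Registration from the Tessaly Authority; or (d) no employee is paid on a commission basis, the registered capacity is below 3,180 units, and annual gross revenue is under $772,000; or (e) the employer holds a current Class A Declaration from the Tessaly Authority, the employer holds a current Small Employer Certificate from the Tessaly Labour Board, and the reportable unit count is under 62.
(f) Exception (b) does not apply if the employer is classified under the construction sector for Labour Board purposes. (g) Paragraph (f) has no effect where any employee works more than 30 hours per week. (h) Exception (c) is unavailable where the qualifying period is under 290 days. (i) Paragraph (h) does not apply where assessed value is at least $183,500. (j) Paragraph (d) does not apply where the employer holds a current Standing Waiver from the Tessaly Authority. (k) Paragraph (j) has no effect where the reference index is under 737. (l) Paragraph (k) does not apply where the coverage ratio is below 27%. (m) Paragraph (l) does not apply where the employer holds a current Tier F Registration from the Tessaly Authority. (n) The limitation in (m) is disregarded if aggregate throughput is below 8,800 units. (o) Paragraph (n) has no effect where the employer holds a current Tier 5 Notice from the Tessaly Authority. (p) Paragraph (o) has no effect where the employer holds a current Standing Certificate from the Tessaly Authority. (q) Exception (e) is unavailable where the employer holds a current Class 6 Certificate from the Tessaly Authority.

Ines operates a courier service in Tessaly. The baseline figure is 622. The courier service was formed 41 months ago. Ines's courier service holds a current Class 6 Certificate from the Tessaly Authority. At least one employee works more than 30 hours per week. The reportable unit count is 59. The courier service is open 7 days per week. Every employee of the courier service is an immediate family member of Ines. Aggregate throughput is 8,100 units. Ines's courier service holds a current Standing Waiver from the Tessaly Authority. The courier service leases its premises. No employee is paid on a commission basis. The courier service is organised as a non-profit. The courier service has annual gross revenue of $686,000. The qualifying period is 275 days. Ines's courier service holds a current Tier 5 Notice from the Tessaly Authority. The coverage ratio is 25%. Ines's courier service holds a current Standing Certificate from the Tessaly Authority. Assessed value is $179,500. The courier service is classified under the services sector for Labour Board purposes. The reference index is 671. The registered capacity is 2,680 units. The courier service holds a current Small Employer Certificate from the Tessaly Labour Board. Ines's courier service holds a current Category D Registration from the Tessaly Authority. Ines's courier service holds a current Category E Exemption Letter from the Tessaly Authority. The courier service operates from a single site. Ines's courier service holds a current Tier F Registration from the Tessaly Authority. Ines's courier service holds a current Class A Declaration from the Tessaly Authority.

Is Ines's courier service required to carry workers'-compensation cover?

Exception (a) fails — the baseline figure is 622, not under 586.
Exception (b) does not apply: the business's age is 41 months, not below 32 months.
Exception (c) is satisfied on its face — the employer operates from a single site; a current Category D Registration is held. But: (h) applies — the qualifying period is 275 days, under the 290 days limit. (i), which would lift (h), does not operate here — assessed value is $179,500, short of $183,500. Exception (c) does not apply.
Exception (d): no employee is paid on commission; the registered capacity is 2,680 units, below the 3,180 units limit; annual gross revenue is $686,000, under the $772,000 limit — every condition holds. But applying paragraphs (j)–(p): (j) applies — a current Standing Waiver is held. (k) would limit (j) — the reference index is 671, under the 737 limit — but (l) sets (k) aside: (l) is triggered — the coverage ratio is 25%, below the 27% limit. (m) applies (a current Tier F Registration is held), but is overridden by (n): (n) is triggered — aggregate throughput is 8,100 units, below the 8,800 units limit. (o) would limit (n) — a current Tier 5 Notice is held — but (p) sets (o) aside: (p) is triggered — a current Standing Certificate is held. (d) is therefore removed.
Exception (e)'s conditions are all satisfied: a current Class A Declaration is held; a current Small Employer Certificate is held; the reportable unit count is 59, under the 62 limit. But: (q) operates — a current Class 6 Certificate is held. (e) is therefore removed.
Every exception is unavailable, so the rule governs.

Yes — Ines's courier service must carry workers'-compensation cover.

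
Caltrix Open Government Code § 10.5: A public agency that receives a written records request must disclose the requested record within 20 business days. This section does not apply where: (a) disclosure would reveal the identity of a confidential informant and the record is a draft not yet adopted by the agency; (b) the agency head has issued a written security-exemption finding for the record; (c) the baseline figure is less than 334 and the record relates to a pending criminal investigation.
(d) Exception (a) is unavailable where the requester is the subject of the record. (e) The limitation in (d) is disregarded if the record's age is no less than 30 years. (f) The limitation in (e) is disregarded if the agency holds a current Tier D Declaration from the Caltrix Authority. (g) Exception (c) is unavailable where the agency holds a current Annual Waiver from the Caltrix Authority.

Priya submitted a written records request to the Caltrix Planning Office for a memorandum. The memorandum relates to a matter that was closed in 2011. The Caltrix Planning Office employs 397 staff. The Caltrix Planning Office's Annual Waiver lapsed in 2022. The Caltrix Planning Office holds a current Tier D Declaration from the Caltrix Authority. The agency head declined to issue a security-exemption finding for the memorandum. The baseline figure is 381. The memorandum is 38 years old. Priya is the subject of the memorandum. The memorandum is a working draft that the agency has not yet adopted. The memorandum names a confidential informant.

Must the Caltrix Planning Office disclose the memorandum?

Exception (a)'s conditions are all satisfied: the memorandum names a confidential informant; the memorandum is an unadopted draft. But applying paragraphs (d)–(f): (d) operates against (a): Priya is the subject of the memorandum. (e) would limit (d) — the record's age is 38 years, meeting the 30 years threshold — but (f) sets (e) aside: (f) operates against (e): a current Tier D Declaration is held. (a) is therefore removed.
Exception (b) does not apply: the agency head declined to issue a security-exemption finding.
Exception (c) fails — the baseline figure is 381, not less than 334.
No exception is made out. the Caltrix Planning Office falls within the general rule.

Yes — the Caltrix Planning Office must disclose the memorandum.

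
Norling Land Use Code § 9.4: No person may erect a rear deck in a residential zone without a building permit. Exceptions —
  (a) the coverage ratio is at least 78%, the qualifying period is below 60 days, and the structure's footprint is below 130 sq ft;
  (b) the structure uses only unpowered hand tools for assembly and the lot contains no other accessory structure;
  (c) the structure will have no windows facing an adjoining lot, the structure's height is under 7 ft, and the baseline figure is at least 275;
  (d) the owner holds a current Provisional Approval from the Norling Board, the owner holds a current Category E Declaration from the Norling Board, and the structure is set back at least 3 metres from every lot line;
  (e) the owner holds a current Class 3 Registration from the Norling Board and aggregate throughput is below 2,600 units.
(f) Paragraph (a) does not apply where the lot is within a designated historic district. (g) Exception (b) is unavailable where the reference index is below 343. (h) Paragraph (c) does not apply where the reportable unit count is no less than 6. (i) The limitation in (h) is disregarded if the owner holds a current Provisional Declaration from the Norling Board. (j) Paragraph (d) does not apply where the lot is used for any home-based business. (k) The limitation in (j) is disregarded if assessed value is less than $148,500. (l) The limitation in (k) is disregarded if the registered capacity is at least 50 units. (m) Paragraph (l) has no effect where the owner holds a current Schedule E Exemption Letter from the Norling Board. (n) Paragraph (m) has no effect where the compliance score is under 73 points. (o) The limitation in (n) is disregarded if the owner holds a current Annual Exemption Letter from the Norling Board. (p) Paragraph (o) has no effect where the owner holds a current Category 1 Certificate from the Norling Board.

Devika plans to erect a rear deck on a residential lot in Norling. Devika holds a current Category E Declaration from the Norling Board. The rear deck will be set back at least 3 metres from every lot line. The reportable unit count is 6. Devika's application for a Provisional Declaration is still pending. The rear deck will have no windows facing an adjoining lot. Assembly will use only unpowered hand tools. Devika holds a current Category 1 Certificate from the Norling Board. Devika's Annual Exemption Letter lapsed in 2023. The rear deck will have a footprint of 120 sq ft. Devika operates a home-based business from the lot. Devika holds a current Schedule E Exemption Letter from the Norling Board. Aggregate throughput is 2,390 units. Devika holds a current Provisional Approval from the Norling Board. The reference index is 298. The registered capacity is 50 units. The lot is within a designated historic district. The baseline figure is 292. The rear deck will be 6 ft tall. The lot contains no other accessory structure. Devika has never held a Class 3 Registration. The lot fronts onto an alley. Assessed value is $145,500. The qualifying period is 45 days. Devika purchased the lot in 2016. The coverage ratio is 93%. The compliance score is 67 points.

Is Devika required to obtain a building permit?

All of (a)'s requirements are met (the coverage ratio is 93%, meeting the 78% threshold; the qualifying period is 45 days, below the 60 days limit; the structure's footprint is 120 sq ft, below the 130 sq ft limit). But applying paragraph (f): (f) applies — the lot is in a historic district. Exception (a) does not apply.
Exception (b): assembly uses only hand tools; the lot has no other accessory structure — every condition holds. But: (g) operates against (b): the reference index is 298, below the 343 limit. Exception (b) does not apply.
Exception (c) is satisfied on its face — no windows face an adjoining lot; the structure's height is 6 ft, under the 7 ft limit; the baseline figure is 292, meeting the 275 threshold. Turning to paragraphs (h)–(i): (h) applies — the reportable unit count is 6, meeting the 6 threshold. (i) is not engaged (no current Provisional Declaration is held), so (h) stands. Exception (c) does not apply.
Exception (d) is satisfied on its face — a current Provisional Approval is held; a current Category E Declaration is held; the setback is at least 3 m on every side. But applying paragraphs (j)–(p): (j) is triggered — a home-based business operates on the lot. (k) would limit (j) — assessed value is $145,500, less than the $148,500 limit — but (l) sets (k) aside: (l) is engaged — the registered capacity is 50 units, meeting the 50 units threshold. (m) would limit (l) — a current Schedule E Exemption Letter is held — but (n) sets (m) aside: (n) is triggered — the compliance score is 67 points, under the 73 points limit. (o), which would lift (n), is not triggered — the Annual Exemption Letter is not current. So (d) is unavailable.
Exception (e) requires that the owner holds a current Class 3 Registration from the Norling Board; but the Class 3 Registration is not current, so (e) is unavailable.
None of the exceptions is available; § 9.4 applies in full.

Yes — Devika must obtain a building permit.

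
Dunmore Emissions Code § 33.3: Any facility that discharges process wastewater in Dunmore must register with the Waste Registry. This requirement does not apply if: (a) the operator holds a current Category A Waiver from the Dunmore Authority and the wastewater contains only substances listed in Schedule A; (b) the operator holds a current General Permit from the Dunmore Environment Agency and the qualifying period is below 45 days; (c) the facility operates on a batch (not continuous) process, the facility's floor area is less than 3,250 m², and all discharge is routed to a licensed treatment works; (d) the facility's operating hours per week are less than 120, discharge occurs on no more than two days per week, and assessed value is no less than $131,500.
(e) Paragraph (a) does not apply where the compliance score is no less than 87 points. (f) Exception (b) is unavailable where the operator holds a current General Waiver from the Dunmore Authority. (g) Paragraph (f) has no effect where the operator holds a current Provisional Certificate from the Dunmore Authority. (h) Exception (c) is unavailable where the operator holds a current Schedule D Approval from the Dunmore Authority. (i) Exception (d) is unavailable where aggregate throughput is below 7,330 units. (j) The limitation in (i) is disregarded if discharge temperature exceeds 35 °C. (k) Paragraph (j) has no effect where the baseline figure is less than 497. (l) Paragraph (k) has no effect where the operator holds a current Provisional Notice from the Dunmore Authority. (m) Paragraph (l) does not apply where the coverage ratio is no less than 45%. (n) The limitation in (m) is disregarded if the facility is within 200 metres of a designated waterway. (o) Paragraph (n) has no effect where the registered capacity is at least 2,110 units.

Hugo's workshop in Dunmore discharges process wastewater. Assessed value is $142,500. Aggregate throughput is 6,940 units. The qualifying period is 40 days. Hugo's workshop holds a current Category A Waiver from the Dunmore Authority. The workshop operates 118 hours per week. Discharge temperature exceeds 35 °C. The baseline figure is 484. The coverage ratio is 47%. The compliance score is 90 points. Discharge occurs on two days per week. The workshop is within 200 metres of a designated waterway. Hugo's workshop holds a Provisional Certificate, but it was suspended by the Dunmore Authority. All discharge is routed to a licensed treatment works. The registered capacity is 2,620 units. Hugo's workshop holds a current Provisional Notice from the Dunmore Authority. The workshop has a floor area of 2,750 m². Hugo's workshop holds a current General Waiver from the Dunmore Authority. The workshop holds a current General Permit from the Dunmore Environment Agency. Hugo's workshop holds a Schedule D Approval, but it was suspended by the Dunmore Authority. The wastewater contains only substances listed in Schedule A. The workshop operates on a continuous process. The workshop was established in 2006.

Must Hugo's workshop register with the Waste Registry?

Exception (a): a current Category A Waiver is held; the wastewater is Schedule-A-only — every condition holds. But: (e) is engaged — the compliance score is 90 points, meeting the 87 points threshold. So (a) is unavailable.
Exception (b) is satisfied on its face — a current General Permit is held; the qualifying period is 40 days, below the 45 days limit. However, paragraphs (f)–(g) must be considered: (f) operates against (b): a current General Waiver is held. (g) does not operate here (there is no Provisional Certificate in force), so (f) stands. (b) is therefore removed.
Exception (c) does not apply: the facility operates on a continuous process.
Exception (d) is satisfied on its face — the facility's operating hours per week are 118, less than the 120 limit; discharge occurs on no more than two days per week; assessed value is $142,500, meeting the $131,500 threshold. But applying paragraphs (i)–(o): (i) operates — aggregate throughput is 6,940 units, below the 7,330 units limit. (j) applies (discharge temperature exceeds 35 °C), but is itself disapplied by (k): (k) operates against (j): the baseline figure is 484, less than the 497 limit. (l) would limit (k) — a current Provisional Notice is held — but (m) sets (l) aside: (m) operates against (l): the coverage ratio is 47%, meeting the 45% threshold. (n) would limit (m) — the workshop is within 200 m of a designated waterway — but (o) sets (n) aside: (o) operates against (n): the registered capacity is 2,620 units, meeting the 2,110 units threshold. So (d) is unavailable.
No exception is made out. Hugo's workshop falls within the general rule.

Yes — Hugo's workshop must register with the Waste Registry.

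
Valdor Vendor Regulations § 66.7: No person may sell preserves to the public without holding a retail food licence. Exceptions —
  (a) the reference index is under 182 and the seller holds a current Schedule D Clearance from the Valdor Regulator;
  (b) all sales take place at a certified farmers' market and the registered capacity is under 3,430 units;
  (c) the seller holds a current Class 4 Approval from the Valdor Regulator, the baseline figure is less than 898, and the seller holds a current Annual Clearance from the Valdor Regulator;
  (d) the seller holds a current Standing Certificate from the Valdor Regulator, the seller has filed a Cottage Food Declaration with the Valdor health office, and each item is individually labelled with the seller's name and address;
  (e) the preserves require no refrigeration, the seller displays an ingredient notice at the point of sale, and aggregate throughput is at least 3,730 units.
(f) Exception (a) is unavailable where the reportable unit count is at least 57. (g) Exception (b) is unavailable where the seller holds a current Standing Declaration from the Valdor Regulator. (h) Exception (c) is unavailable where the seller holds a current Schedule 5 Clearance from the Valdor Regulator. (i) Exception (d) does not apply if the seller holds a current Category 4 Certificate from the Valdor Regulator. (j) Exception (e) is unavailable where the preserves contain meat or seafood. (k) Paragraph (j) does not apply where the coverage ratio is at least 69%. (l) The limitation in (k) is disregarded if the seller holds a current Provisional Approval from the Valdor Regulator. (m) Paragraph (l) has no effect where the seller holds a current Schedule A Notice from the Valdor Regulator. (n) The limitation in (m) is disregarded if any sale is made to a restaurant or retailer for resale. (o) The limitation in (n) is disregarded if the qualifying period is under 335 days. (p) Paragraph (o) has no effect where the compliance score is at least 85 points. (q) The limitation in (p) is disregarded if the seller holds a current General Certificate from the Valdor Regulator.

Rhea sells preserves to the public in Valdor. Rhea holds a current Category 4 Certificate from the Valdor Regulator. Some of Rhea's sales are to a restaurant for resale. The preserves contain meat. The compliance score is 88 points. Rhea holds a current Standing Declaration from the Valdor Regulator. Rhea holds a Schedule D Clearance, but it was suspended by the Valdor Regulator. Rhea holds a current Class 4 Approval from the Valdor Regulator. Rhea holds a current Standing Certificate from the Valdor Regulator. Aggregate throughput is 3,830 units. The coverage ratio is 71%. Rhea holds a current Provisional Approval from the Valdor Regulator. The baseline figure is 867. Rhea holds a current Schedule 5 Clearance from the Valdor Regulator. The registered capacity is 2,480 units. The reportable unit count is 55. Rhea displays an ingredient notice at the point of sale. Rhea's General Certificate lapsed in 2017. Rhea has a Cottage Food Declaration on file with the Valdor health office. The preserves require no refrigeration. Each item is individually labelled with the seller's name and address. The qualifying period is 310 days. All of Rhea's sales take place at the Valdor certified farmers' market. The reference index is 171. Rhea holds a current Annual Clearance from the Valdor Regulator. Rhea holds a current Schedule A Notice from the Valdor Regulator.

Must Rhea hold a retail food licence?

Yes — Rhea must hold a retail food licence.

Exception (a) fails — there is no Schedule D Clearance in force.
Exception (b)'s conditions are all satisfied: all sales are at a certified farmers' market; the registered capacity is 2,480 units, under the 3,430 units limit. However, paragraph (g) must be considered: (g) operates against (b): a current Standing Declaration is held. (b) is therefore removed.
Exception (c) is satisfied on its face — a current Class 4 Approval is held; the baseline figure is 867, less than the 898 limit; a current Annual Clearance is held. However, paragraph (h) must be considered: (h) applies — a current Schedule 5 Clearance is held. So (c) is unavailable.
All of (d)'s requirements are met (a current Standing Certificate is held; a Cottage Food Declaration is on file; items are individually labelled). However, paragraph (i) must be considered: (i) is engaged — a current Category 4 Certificate is held. (d) is therefore removed.
Exception (e)'s conditions are all satisfied: the preserves are shelf-stable; an ingredient notice is displayed; aggregate throughput is 3,830 units, meeting the 3,730 units threshold. However, paragraphs (j)–(q) must be considered: (j) is triggered — the preserves contain meat. (k) applies (the coverage ratio is 71%, meeting the 69% threshold), but is itself disapplied by (l): (l) operates against (k): a current Provisional Approval is held. (m) is triggered (a current Schedule A Notice is held), but is set aside by (n): (n) operates against (m): some sales are to a restaurant for resale. (o) would limit (n) — the qualifying period is 310 days, under the 335 days limit — but (p) sets (o) aside: (p) operates — the compliance score is 88 points, meeting the 85 points threshold. (q), which would lift (p), is not engaged — there is no General Certificate in force. Exception (e) does not apply.
No exception applies. The general rule governs.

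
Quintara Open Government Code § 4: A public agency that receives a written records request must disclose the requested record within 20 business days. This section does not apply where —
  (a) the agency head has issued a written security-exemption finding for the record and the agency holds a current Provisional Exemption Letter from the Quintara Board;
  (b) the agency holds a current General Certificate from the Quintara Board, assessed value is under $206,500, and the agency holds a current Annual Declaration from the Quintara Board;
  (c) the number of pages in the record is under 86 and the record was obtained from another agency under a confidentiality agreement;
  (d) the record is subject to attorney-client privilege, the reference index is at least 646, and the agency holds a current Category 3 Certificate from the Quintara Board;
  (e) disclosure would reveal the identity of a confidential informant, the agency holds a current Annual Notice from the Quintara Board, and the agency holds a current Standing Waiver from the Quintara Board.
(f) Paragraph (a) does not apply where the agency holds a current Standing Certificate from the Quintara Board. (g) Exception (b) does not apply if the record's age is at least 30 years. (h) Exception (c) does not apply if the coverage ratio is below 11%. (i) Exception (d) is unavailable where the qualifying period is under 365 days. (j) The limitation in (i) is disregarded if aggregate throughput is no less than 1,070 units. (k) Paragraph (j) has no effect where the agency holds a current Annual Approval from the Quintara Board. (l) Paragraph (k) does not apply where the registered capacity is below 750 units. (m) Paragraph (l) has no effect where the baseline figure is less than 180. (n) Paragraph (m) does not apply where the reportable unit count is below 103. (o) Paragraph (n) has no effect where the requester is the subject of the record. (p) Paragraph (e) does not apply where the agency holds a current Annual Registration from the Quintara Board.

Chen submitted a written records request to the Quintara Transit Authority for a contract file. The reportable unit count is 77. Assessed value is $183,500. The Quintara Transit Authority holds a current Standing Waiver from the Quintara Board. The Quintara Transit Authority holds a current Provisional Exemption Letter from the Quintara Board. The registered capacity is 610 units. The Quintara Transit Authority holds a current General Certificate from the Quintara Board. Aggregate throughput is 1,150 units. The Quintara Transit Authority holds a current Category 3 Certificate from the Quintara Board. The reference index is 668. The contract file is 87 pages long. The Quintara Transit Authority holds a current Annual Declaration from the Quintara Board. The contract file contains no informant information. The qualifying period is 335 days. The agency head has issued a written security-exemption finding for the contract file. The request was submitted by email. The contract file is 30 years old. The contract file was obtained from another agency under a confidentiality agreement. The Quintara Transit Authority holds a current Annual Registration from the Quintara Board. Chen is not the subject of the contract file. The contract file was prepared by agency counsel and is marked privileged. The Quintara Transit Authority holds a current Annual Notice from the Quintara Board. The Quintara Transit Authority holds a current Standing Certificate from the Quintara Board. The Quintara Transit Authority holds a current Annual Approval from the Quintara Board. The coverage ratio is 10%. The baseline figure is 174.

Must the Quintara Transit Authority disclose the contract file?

No — exception (d) applies; the Quintara Transit Authority is not required to disclose the contract file.

Exception (a): a written security-exemption finding has been issued; a current Provisional Exemption Letter is held — every condition holds. Turning to paragraph (f): (f) operates against (a): a current Standing Certificate is held. So (a) is unavailable.
Exception (b)'s conditions are all satisfied: a current General Certificate is held; assessed value is $183,500, under the $206,500 limit; a current Annual Declaration is held. Turning to paragraph (g): (g) operates against (b): the record's age is 30 years, meeting the 30 years threshold. (b) is therefore removed.
Exception (c) does not apply: the number of pages in the record is 87, not under 86.
Exception (d)'s conditions are all satisfied: the contract file is privileged; the reference index is 668, meeting the 646 threshold; a current Category 3 Certificate is held. Applying paragraphs (i)–(o): (i) would limit (d) — the qualifying period is 335 days, under the 365 days limit — but (j) sets (i) aside: (j) operates against (i): aggregate throughput is 1,150 units, meeting the 1,070 units threshold. (k) operates (a current Annual Approval is held), but is overridden by (l): (l) is triggered — the registered capacity is 610 units, below the 750 units limit. (m) would limit (l) — the baseline figure is 174, less than the 180 limit — but (n) sets (m) aside: (n) operates — the reportable unit count is 77, below the 103 limit. (o), which would lift (n), is not engaged — Chen is not the subject of the contract file. Exception (d) stands.
Exception (e) does not apply: the contract file contains no informant information.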